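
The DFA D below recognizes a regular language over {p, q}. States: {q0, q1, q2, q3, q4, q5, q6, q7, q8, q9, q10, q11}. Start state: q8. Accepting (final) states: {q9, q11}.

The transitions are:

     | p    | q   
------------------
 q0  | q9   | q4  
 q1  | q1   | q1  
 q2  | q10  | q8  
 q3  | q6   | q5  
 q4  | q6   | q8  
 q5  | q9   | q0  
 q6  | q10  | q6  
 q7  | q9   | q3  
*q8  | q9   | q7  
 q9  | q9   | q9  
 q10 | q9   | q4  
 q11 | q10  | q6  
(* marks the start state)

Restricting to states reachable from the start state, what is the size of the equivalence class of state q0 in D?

3

States {q1,q2,q11} cannot be reached from the start state, so discard them.
P0 = {q9} | {q0,q3,q4,q5,q6,q7,q8,q10}.
Refine {q0,q3,q4,q5,q6,q7,q8,q10} on symbol p: members go to different blocks, giving {q0,q5,q7,q8,q10} and {q3,q4,q6}.
Split {q0,q5,q7,q8,q10} by δ(·,q) → {q0,q7,q10} and {q5,q8}.
Refine {q3,q4,q6} on symbol p: members go to different blocks, giving {q3,q4} and {q6}.
No further refinement is possible. Final partition (5 blocks): {q9} | {q0,q7,q10} | {q3,q4} | {q5,q8} | {q6}.
State q0 belongs to the block {q0,q7,q10}, which has 3 states.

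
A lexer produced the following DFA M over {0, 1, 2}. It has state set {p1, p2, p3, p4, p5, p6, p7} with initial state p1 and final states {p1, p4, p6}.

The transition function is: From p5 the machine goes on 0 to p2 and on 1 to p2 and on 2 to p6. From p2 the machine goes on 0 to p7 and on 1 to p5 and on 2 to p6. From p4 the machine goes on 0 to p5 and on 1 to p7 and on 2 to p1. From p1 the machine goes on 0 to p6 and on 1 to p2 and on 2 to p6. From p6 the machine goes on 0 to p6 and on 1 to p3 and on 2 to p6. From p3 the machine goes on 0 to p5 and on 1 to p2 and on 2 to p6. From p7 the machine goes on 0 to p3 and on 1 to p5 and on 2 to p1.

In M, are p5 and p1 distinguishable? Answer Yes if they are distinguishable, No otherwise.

Yes

States {p4} cannot be reached from the start state, so discard them.
P0 = {p1,p6} | {p2,p3,p5,p7}.
Stable partition: {p1,p6} | {p2,p3,p5,p7} — 2 equivalence classes.
p5 and p1 end up in different blocks, so they are distinguishable. For instance, the string 'ε' is accepted from only p1.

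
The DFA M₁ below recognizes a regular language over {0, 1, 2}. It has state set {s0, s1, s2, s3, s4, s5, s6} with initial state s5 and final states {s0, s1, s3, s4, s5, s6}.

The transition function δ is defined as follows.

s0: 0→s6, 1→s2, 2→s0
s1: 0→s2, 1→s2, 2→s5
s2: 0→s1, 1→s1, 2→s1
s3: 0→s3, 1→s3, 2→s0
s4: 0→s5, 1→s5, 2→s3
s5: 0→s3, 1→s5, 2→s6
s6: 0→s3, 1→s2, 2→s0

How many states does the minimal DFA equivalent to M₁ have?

First remove the unreachable states {s4}; 6 states remain.
P0 = {s0,s1,s3,s5,s6} | {s2}.
Refine {s0,s1,s3,s5,s6} on symbol 0: members go to different blocks, giving {s0,s3,s5,s6} and {s1}.
On input 1, block {s0,s3,s5,s6} splits into {s0,s6} and {s3,s5}.
On input 0, block {s0,s6} splits into {s0} and {s6}.
Split {s3,s5} by δ(·,2) → {s3} and {s5}.
The partition is now stable with 6 blocks: {s0} | {s2} | {s1} | {s3} | {s6} | {s5}.

6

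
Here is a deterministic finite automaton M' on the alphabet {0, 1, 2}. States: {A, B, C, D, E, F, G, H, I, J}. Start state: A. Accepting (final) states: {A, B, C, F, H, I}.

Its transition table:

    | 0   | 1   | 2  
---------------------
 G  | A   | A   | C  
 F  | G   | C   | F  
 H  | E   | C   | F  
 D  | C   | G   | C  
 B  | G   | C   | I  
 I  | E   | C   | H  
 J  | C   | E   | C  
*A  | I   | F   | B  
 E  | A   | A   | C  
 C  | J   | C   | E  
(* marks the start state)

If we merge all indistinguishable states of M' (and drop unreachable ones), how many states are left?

5

Reachable states from the start: {A,B,C,E,F,G,H,I,J}. Unreachable: {D} — drop them.
Initial partition by acceptance: {A,B,C,F,H,I} | {E,G,J}.
On input 0, block {A,B,C,F,H,I} splits into {B,C,F,H,I} and {A}.
Split {B,C,F,H,I} by δ(·,2) → {B,F,H,I} and {C}.
Refine {E,G,J} on symbol 0: members go to different blocks, giving {E,G} and {J}.
No further refinement is possible. Final partition (5 blocks): {B,F,H,I} | {E,G} | {A} | {C} | {J}.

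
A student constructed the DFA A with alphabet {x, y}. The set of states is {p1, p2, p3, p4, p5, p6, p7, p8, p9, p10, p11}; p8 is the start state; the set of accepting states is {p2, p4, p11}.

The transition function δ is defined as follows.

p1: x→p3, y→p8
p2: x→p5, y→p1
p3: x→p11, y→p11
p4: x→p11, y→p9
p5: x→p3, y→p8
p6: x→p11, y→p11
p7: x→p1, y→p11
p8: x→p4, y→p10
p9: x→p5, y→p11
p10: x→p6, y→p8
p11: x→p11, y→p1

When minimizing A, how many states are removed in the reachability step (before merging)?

2

No path from p8 leads to p2, p7; the other 9 states are all reachable.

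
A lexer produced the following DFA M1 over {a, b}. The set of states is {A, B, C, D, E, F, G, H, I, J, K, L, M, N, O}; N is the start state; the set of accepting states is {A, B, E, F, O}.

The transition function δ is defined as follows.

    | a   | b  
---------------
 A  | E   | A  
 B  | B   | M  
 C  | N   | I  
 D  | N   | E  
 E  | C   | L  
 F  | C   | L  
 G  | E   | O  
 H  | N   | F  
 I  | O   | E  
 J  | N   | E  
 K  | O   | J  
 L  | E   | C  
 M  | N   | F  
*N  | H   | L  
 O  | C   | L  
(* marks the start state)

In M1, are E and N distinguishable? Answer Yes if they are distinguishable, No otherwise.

Yes

First remove the unreachable states {A,B,D,G,J,K,M}; 8 states remain.
Start with accepting vs non-accepting: {E,F,O} | {C,H,I,L,N}.
Refine {C,H,I,L,N} on symbol a: members go to different blocks, giving {C,H,N} and {I,L}.
On input b, block {C,H,N} splits into {C,N} and {H}.
Split {C,N} by δ(·,a) → {C} and {N}.
Split {I,L} by δ(·,b) → {I} and {L}.
Stable partition: {E,F,O} | {C} | {I} | {H} | {N} | {L} — 6 equivalence classes.
E and N end up in different blocks, so they are distinguishable. For instance, the string 'ε' is accepted from only E.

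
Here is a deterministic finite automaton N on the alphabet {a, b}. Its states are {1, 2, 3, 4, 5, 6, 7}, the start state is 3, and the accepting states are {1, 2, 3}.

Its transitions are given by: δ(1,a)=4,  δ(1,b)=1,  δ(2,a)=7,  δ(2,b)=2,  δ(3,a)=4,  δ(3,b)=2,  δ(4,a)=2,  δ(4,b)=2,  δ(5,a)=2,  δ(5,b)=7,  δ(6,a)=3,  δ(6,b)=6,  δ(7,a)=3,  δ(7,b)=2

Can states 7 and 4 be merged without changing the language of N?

Yes

First remove the unreachable states {1,5,6}; 4 states remain.
Initial partition by acceptance: {2,3} | {4,7}.
No further refinement is possible. Final partition (2 blocks): {2,3} | {4,7}.
7 and 4 lie in the same block of the stable partition, so they are equivalent — no string distinguishes them.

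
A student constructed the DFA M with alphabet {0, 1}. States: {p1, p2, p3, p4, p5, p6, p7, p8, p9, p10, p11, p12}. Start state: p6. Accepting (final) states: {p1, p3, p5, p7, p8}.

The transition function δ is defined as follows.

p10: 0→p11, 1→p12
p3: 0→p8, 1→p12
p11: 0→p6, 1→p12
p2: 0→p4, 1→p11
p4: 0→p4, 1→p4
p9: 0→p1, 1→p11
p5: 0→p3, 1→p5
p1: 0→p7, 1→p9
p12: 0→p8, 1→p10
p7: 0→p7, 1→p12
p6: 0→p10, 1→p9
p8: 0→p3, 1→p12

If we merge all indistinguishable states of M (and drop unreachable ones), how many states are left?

States {p2,p4,p5} cannot be reached from the start state, so discard them.
Initial partition by acceptance: {p1,p3,p7,p8} | {p6,p9,p10,p11,p12}.
Split {p6,p9,p10,p11,p12} by δ(·,0) → {p6,p10,p11} and {p9,p12}.
No further refinement is possible. Final partition (3 blocks): {p1,p3,p7,p8} | {p6,p10,p11} | {p9,p12}.

3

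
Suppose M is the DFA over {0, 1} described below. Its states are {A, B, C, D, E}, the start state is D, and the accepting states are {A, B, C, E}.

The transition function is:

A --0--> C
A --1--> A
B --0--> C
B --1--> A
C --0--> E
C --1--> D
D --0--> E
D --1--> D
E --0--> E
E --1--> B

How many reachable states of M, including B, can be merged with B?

2

All states are reachable from the start state.
Start with accepting vs non-accepting: {A,B,C,E} | {D}.
Refine {A,B,C,E} on symbol 1: members go to different blocks, giving {A,B,E} and {C}.
Refine {A,B,E} on symbol 0: members go to different blocks, giving {A,B} and {E}.
The partition is now stable with 4 blocks: {A,B} | {D} | {C} | {E}.
The equivalence class containing B is {A,B}, of size 2.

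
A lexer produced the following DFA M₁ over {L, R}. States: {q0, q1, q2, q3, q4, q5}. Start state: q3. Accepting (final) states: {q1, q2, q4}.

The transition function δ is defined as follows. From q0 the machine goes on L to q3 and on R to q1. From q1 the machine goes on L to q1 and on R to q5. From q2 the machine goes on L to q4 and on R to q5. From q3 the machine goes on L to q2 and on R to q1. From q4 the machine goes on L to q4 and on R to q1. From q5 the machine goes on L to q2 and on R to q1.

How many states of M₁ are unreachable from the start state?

1

No path from q3 leads to q0; the other 5 states are all reachable.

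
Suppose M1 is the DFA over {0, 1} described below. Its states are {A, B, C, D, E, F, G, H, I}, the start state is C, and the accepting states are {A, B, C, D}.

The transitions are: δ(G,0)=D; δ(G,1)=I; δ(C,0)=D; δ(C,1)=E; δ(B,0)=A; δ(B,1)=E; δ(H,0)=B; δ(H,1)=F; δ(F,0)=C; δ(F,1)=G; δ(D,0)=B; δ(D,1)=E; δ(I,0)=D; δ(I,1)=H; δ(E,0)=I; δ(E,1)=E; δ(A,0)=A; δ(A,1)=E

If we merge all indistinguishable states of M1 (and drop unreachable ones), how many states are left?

Start with accepting vs non-accepting: {A,B,C,D} | {E,F,G,H,I}.
Refine {E,F,G,H,I} on symbol 0: members go to different blocks, giving {F,G,H,I} and {E}.
Stable partition: {A,B,C,D} | {F,G,H,I} | {E} — 3 equivalence classes.

3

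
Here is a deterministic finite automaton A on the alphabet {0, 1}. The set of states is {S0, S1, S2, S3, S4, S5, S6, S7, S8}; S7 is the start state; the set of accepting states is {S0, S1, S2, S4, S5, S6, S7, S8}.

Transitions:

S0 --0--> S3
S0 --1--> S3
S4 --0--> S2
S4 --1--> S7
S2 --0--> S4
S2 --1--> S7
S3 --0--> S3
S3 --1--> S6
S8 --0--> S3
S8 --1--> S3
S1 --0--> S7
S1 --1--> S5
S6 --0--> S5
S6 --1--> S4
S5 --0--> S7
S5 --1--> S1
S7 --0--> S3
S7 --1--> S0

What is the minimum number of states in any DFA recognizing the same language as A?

Reachable states from the start: {S0,S1,S2,S3,S4,S5,S6,S7}. Unreachable: {S8} — drop them.
Start with accepting vs non-accepting: {S0,S1,S2,S4,S5,S6,S7} | {S3}.
Split {S0,S1,S2,S4,S5,S6,S7} by δ(·,0) → {S1,S2,S4,S5,S6} and {S0,S7}.
Refine {S1,S2,S4,S5,S6} on symbol 0: members go to different blocks, giving {S2,S4,S6} and {S1,S5}.
Refine {S2,S4,S6} on symbol 0: members go to different blocks, giving {S2,S4} and {S6}.
On input 1, block {S0,S7} splits into {S0} and {S7}.
Stable partition: {S2,S4} | {S3} | {S0} | {S1,S5} | {S6} | {S7} — 6 equivalence classes.

6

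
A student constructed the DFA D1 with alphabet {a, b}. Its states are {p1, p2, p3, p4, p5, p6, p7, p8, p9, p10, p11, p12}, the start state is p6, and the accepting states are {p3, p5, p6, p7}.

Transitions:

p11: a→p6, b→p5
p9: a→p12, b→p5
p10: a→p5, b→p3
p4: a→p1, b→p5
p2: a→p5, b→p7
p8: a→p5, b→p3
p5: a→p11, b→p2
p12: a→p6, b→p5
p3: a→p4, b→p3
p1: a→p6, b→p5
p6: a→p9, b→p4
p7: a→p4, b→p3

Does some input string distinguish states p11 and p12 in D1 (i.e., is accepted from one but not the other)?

First remove the unreachable states {p8,p10}; 10 states remain.
P0 = {p3,p5,p6,p7} | {p1,p2,p4,p9,p11,p12}.
On input b, block {p3,p5,p6,p7} splits into {p3,p7} and {p5,p6}.
Split {p1,p2,p4,p9,p11,p12} by δ(·,a) → {p1,p2,p11,p12} and {p4,p9}.
Refine {p1,p2,p11,p12} on symbol b: members go to different blocks, giving {p1,p11,p12} and {p2}.
Split {p5,p6} by δ(·,a) → {p5} and {p6}.
Stable partition: {p3,p7} | {p1,p11,p12} | {p5} | {p4,p9} | {p2} | {p6} — 6 equivalence classes.
p11 and p12 lie in the same block of the stable partition, so they are equivalent — no string distinguishes them.

No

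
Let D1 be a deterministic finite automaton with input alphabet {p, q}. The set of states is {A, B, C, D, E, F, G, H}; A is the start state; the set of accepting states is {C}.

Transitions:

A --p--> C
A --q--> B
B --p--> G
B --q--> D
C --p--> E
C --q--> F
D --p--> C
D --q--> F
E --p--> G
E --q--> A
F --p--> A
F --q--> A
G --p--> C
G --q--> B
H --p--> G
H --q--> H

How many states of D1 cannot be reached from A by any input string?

Starting at A and following transitions, the reachable set is {A, B, C, D, E, F, G}. That leaves H unreachable — 1 in total.

1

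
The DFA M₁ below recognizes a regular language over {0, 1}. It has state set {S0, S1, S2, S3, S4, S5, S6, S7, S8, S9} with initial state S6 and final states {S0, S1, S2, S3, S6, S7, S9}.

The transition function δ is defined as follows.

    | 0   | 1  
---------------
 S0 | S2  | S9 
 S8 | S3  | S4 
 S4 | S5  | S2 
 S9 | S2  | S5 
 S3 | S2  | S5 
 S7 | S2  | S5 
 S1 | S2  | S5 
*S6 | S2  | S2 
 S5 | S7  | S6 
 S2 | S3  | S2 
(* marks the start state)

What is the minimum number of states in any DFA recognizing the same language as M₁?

Reachable states from the start: {S2,S3,S5,S6,S7}. Unreachable: {S0,S1,S4,S8,S9} — drop them.
Initial partition by acceptance: {S2,S3,S6,S7} | {S5}.
On input 1, block {S2,S3,S6,S7} splits into {S2,S6} and {S3,S7}.
Split {S2,S6} by δ(·,0) → {S2} and {S6}.
Stable partition: {S2} | {S5} | {S3,S7} | {S6} — 4 equivalence classes.

4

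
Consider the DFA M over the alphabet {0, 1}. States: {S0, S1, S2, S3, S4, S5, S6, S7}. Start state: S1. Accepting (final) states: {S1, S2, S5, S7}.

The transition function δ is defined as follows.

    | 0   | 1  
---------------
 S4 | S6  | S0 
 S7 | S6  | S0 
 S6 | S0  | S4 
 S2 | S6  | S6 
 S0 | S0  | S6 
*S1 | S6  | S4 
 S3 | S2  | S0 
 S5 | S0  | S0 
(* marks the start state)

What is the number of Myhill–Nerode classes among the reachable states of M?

2

First remove the unreachable states {S2,S3,S5,S7}; 4 states remain.
Start with accepting vs non-accepting: {S1} | {S0,S4,S6}.
Stable partition: {S1} | {S0,S4,S6} — 2 equivalence classes.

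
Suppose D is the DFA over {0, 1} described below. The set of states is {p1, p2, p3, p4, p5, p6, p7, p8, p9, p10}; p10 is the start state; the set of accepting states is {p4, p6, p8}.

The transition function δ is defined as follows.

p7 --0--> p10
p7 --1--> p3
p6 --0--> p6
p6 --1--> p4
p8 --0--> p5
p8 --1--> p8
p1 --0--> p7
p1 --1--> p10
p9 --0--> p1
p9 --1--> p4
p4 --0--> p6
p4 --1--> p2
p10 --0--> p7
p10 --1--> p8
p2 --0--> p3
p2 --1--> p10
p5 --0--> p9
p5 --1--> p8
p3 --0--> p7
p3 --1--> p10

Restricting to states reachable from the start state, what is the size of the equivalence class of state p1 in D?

All states are reachable from the start state.
Initial partition by acceptance: {p4,p6,p8} | {p1,p2,p3,p5,p7,p9,p10}.
Refine {p4,p6,p8} on symbol 0: members go to different blocks, giving {p4,p6} and {p8}.
Refine {p4,p6} on symbol 1: members go to different blocks, giving {p4} and {p6}.
Refine {p1,p2,p3,p5,p7,p9,p10} on symbol 1: members go to different blocks, giving {p1,p2,p3,p7} and {p5,p10} and {p9}.
On input 0, block {p1,p2,p3,p7} splits into {p1,p2,p3} and {p7}.
On input 0, block {p1,p2,p3} splits into {p1,p3} and {p2}.
On input 0, block {p5,p10} splits into {p5} and {p10}.
The partition is now stable with 9 blocks: {p4} | {p1,p3} | {p8} | {p6} | {p5} | {p9} | {p7} | {p2} | {p10}.
The equivalence class containing p1 is {p1,p3}, of size 2.

2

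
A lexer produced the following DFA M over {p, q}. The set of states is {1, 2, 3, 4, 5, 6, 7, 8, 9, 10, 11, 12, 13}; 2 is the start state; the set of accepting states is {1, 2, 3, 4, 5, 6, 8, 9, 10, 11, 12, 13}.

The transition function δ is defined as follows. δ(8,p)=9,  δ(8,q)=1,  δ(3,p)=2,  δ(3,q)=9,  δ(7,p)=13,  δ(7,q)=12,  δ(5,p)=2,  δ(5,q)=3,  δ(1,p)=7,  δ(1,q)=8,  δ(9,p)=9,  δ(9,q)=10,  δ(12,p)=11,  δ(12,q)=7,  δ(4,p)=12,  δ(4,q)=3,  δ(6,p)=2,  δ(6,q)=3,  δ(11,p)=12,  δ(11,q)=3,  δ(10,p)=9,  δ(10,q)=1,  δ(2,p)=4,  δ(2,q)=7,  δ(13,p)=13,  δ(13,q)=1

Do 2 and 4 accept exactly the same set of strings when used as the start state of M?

States {5,6} cannot be reached from the start state, so discard them.
Start with accepting vs non-accepting: {1,2,3,4,8,9,10,11,12,13} | {7}.
On input p, block {1,2,3,4,8,9,10,11,12,13} splits into {2,3,4,8,9,10,11,12,13} and {1}.
Split {2,3,4,8,9,10,11,12,13} by δ(·,q) → {3,4,9,11} and {8,10,13} and {2,12}.
Refine {3,4,9,11} on symbol p: members go to different blocks, giving {3,4,11} and {9}.
Refine {3,4,11} on symbol q: members go to different blocks, giving {4,11} and {3}.
On input p, block {8,10,13} splits into {8,10} and {13}.
Stable partition: {4,11} | {7} | {1} | {8,10} | {2,12} | {9} | {3} | {13} — 8 equivalence classes.
2 and 4 end up in different blocks, so they are distinguishable. For instance, the string 'q' is accepted from only 4.

No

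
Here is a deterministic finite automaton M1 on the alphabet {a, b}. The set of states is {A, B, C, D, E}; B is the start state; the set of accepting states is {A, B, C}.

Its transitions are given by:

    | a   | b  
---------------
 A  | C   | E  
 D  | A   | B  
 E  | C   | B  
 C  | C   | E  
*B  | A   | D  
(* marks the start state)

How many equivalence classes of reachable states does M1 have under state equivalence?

2

P0 = {A,B,C} | {D,E}.
No further refinement is possible. Final partition (2 blocks): {A,B,C} | {D,E}.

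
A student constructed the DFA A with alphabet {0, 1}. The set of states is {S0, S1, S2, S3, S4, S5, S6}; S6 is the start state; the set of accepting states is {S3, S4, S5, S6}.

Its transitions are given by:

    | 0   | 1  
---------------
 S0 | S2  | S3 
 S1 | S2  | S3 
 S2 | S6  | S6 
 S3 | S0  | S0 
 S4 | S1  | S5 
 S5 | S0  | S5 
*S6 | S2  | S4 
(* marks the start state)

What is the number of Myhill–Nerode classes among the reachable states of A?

5

All states are reachable from the start state.
Start with accepting vs non-accepting: {S3,S4,S5,S6} | {S0,S1,S2}.
Split {S3,S4,S5,S6} by δ(·,1) → {S4,S5,S6} and {S3}.
Refine {S0,S1,S2} on symbol 0: members go to different blocks, giving {S0,S1} and {S2}.
On input 0, block {S4,S5,S6} splits into {S4,S5} and {S6}.
No further refinement is possible. Final partition (5 blocks): {S4,S5} | {S0,S1} | {S3} | {S2} | {S6}.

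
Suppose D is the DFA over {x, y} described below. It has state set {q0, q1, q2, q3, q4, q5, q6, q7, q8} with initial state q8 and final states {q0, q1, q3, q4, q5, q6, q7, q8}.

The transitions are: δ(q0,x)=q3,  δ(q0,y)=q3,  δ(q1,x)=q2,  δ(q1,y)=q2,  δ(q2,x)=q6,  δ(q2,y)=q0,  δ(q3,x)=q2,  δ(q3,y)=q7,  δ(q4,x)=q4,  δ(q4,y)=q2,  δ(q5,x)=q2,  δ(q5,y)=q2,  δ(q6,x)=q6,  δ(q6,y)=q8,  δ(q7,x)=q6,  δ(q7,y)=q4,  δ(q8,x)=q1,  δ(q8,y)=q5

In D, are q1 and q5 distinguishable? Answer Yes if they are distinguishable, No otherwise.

Initial partition by acceptance: {q0,q1,q3,q4,q5,q6,q7,q8} | {q2}.
Refine {q0,q1,q3,q4,q5,q6,q7,q8} on symbol x: members go to different blocks, giving {q0,q4,q6,q7,q8} and {q1,q3,q5}.
Split {q0,q4,q6,q7,q8} by δ(·,x) → {q4,q6,q7} and {q0,q8}.
On input y, block {q4,q6,q7} splits into {q4} and {q6} and {q7}.
On input y, block {q1,q3,q5} splits into {q1,q5} and {q3}.
Refine {q0,q8} on symbol x: members go to different blocks, giving {q0} and {q8}.
Stable partition: {q4} | {q2} | {q1,q5} | {q0} | {q6} | {q7} | {q3} | {q8} — 8 equivalence classes.
q1 and q5 lie in the same block of the stable partition, so they are equivalent — no string distinguishes them.

No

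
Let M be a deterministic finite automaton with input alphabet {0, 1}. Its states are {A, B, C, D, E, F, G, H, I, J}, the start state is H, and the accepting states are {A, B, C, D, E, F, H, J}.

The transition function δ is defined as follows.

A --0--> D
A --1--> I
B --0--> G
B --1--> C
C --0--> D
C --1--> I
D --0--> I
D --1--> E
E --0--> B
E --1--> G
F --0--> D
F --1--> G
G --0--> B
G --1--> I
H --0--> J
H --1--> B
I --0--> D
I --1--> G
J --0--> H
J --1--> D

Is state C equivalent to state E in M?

Yes

States {A,F} cannot be reached from the start state, so discard them.
Start with accepting vs non-accepting: {B,C,D,E,H,J} | {G,I}.
Split {B,C,D,E,H,J} by δ(·,0) → {C,E,H,J} and {B,D}.
Split {C,E,H,J} by δ(·,0) → {C,E} and {H,J}.
No further refinement is possible. Final partition (4 blocks): {C,E} | {G,I} | {B,D} | {H,J}.
C and E lie in the same block of the stable partition, so they are equivalent — no string distinguishes them.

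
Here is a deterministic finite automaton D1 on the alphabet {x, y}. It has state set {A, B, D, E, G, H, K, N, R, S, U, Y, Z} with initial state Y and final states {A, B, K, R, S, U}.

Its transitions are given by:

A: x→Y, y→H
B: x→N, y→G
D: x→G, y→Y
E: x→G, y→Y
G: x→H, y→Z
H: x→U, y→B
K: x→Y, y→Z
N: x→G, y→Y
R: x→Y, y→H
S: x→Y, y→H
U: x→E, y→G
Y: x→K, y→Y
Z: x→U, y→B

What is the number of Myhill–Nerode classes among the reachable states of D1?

6

First remove the unreachable states {A,D,R,S}; 9 states remain.
Start with accepting vs non-accepting: {B,K,U} | {E,G,H,N,Y,Z}.
Refine {E,G,H,N,Y,Z} on symbol x: members go to different blocks, giving {E,G,N} and {H,Y,Z}.
On input x, block {B,K,U} splits into {B,U} and {K}.
Refine {E,G,N} on symbol x: members go to different blocks, giving {E,N} and {G}.
Refine {H,Y,Z} on symbol x: members go to different blocks, giving {H,Z} and {Y}.
No further refinement is possible. Final partition (6 blocks): {B,U} | {E,N} | {H,Z} | {K} | {G} | {Y}.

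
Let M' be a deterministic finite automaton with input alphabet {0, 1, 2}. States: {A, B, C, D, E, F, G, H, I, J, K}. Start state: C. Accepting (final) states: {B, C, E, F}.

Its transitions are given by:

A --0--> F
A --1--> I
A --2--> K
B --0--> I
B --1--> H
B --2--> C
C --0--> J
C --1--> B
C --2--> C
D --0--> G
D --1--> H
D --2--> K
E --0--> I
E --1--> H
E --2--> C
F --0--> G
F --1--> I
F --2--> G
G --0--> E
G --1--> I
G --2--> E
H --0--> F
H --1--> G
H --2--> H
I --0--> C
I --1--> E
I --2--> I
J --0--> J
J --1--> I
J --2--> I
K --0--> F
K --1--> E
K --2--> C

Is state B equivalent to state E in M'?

States {A,D,K} cannot be reached from the start state, so discard them.
Start with accepting vs non-accepting: {B,C,E,F} | {G,H,I,J}.
On input 1, block {B,C,E,F} splits into {B,E,F} and {C}.
Split {B,E,F} by δ(·,2) → {B,E} and {F}.
Split {G,H,I,J} by δ(·,0) → {G} and {H} and {I} and {J}.
Stable partition: {B,E} | {G} | {C} | {F} | {H} | {I} | {J} — 7 equivalence classes.
B and E lie in the same block of the stable partition, so they are equivalent — no string distinguishes them.

Yes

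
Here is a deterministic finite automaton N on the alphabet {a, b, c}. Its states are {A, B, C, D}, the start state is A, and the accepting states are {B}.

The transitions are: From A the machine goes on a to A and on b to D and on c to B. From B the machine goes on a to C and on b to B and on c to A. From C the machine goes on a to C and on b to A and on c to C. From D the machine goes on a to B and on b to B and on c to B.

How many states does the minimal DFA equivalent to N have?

Every state is reachable, so we keep all 4.
P0 = {B} | {A,C,D}.
On input a, block {A,C,D} splits into {A,C} and {D}.
Refine {A,C} on symbol b: members go to different blocks, giving {A} and {C}.
Stable partition: {B} | {A} | {D} | {C} — 4 equivalence classes.

4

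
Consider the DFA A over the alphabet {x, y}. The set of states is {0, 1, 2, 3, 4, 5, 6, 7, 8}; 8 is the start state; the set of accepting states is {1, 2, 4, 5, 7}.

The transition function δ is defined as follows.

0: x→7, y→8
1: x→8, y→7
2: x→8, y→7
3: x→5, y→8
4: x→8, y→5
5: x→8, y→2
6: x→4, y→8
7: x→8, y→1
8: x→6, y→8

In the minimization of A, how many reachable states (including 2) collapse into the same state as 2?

First remove the unreachable states {0,3}; 7 states remain.
Start with accepting vs non-accepting: {1,2,4,5,7} | {6,8}.
On input x, block {6,8} splits into {6} and {8}.
Stable partition: {1,2,4,5,7} | {6} | {8} — 3 equivalence classes.
The equivalence class containing 2 is {1,2,4,5,7}, of size 5.

5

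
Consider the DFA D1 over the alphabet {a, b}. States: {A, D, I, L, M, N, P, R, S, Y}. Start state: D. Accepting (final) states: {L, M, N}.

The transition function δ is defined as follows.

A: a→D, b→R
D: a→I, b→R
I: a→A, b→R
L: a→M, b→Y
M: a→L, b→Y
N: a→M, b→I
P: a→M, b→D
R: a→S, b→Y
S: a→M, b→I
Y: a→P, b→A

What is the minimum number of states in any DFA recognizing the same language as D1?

5

First remove the unreachable states {N}; 9 states remain.
P0 = {L,M} | {A,D,I,P,R,S,Y}.
Split {A,D,I,P,R,S,Y} by δ(·,a) → {A,D,I,R,Y} and {P,S}.
Split {A,D,I,R,Y} by δ(·,a) → {A,D,I} and {R,Y}.
Refine {R,Y} on symbol b: members go to different blocks, giving {R} and {Y}.
The partition is now stable with 5 blocks: {L,M} | {A,D,I} | {P,S} | {R} | {Y}.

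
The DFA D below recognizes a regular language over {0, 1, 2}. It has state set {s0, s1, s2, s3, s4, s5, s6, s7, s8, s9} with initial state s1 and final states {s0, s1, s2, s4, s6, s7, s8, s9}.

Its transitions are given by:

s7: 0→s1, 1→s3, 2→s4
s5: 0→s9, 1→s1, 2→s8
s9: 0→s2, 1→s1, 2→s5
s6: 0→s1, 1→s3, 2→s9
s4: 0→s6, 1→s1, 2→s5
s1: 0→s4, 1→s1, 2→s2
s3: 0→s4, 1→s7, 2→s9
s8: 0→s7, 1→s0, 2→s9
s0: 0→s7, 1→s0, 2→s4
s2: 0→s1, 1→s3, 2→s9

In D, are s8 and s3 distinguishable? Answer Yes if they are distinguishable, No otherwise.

Yes

All states are reachable from the start state.
Start with accepting vs non-accepting: {s0,s1,s2,s4,s6,s7,s8,s9} | {s3,s5}.
Refine {s0,s1,s2,s4,s6,s7,s8,s9} on symbol 1: members go to different blocks, giving {s0,s1,s4,s8,s9} and {s2,s6,s7}.
Split {s0,s1,s4,s8,s9} by δ(·,0) → {s0,s4,s8,s9} and {s1}.
Split {s0,s4,s8,s9} by δ(·,1) → {s0,s8} and {s4,s9}.
Split {s3,s5} by δ(·,1) → {s3} and {s5}.
Stable partition: {s0,s8} | {s3} | {s2,s6,s7} | {s1} | {s4,s9} | {s5} — 6 equivalence classes.
s8 and s3 end up in different blocks, so they are distinguishable. For instance, the string 'ε' is accepted from only s8.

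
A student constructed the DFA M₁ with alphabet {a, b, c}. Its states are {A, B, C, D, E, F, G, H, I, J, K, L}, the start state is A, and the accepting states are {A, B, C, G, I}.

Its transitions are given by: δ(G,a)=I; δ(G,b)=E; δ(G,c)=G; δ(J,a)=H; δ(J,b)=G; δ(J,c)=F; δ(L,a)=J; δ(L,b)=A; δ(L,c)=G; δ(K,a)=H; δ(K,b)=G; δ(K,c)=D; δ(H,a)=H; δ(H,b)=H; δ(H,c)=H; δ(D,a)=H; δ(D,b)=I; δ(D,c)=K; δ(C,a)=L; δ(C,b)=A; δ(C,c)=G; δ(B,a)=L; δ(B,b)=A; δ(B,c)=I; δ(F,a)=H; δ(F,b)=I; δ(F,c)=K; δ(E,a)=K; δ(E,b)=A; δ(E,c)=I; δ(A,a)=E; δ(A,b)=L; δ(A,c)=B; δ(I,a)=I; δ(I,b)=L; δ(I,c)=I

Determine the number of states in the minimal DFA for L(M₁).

6

States {C} cannot be reached from the start state, so discard them.
Initial partition by acceptance: {A,B,G,I} | {D,E,F,H,J,K,L}.
On input a, block {A,B,G,I} splits into {A,B} and {G,I}.
Refine {A,B} on symbol b: members go to different blocks, giving {A} and {B}.
Refine {D,E,F,H,J,K,L} on symbol b: members go to different blocks, giving {D,F,J,K} and {E,L} and {H}.
Stable partition: {A} | {D,F,J,K} | {G,I} | {B} | {E,L} | {H} — 6 equivalence classes.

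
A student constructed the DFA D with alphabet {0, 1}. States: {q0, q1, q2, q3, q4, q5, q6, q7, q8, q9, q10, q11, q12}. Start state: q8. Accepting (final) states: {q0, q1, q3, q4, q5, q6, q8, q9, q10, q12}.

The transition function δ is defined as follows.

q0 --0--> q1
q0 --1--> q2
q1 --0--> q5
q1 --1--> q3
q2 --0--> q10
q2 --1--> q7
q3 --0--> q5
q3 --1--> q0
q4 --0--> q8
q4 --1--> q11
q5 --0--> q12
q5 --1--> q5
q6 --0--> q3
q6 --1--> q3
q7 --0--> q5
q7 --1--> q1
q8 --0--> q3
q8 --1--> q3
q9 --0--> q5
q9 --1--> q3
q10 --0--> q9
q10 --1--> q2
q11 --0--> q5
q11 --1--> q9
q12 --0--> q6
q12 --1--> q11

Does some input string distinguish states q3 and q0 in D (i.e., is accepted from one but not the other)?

States {q4} cannot be reached from the start state, so discard them.
Start with accepting vs non-accepting: {q0,q1,q3,q5,q6,q8,q9,q10,q12} | {q2,q7,q11}.
Refine {q0,q1,q3,q5,q6,q8,q9,q10,q12} on symbol 1: members go to different blocks, giving {q1,q3,q5,q6,q8,q9} and {q0,q10,q12}.
Refine {q1,q3,q5,q6,q8,q9} on symbol 0: members go to different blocks, giving {q1,q3,q6,q8,q9} and {q5}.
Split {q1,q3,q6,q8,q9} by δ(·,0) → {q1,q3,q9} and {q6,q8}.
Refine {q1,q3,q9} on symbol 1: members go to different blocks, giving {q1,q9} and {q3}.
Refine {q2,q7,q11} on symbol 0: members go to different blocks, giving {q7,q11} and {q2}.
Refine {q0,q10,q12} on symbol 0: members go to different blocks, giving {q0,q10} and {q12}.
The partition is now stable with 8 blocks: {q1,q9} | {q7,q11} | {q0,q10} | {q5} | {q6,q8} | {q3} | {q2} | {q12}.
q3 and q0 end up in different blocks, so they are distinguishable. For instance, the string '1' is accepted from only q3.

Yes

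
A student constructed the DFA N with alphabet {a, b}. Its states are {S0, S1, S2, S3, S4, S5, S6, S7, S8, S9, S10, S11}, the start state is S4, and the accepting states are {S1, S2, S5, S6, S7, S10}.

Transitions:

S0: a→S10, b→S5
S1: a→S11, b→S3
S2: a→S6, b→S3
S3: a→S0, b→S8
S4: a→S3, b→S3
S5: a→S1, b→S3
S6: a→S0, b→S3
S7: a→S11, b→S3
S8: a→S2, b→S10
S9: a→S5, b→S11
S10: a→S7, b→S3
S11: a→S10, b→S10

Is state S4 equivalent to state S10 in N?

No

Reachable states from the start: {S0,S1,S2,S3,S4,S5,S6,S7,S8,S10,S11}. Unreachable: {S9} — drop them.
P0 = {S1,S2,S5,S6,S7,S10} | {S0,S3,S4,S8,S11}.
On input a, block {S1,S2,S5,S6,S7,S10} splits into {S1,S6,S7} and {S2,S5,S10}.
Refine {S0,S3,S4,S8,S11} on symbol a: members go to different blocks, giving {S0,S8,S11} and {S3,S4}.
On input a, block {S3,S4} splits into {S3} and {S4}.
Stable partition: {S1,S6,S7} | {S0,S8,S11} | {S2,S5,S10} | {S3} | {S4} — 5 equivalence classes.
S4 and S10 end up in different blocks, so they are distinguishable. For instance, the string 'ε' is accepted from only S10.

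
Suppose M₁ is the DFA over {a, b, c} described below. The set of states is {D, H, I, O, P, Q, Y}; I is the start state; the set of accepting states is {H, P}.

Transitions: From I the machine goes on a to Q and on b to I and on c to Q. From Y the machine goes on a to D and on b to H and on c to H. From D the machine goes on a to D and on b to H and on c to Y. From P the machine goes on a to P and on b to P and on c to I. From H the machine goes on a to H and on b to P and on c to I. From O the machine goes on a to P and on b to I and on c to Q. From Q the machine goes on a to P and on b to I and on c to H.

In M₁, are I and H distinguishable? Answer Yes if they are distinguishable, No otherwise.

Reachable states from the start: {H,I,P,Q}. Unreachable: {D,O,Y} — drop them.
Start with accepting vs non-accepting: {H,P} | {I,Q}.
Split {I,Q} by δ(·,a) → {Q} and {I}.
Stable partition: {H,P} | {Q} | {I} — 3 equivalence classes.
I and H end up in different blocks, so they are distinguishable. For instance, the string 'ε' is accepted from only H.

Yes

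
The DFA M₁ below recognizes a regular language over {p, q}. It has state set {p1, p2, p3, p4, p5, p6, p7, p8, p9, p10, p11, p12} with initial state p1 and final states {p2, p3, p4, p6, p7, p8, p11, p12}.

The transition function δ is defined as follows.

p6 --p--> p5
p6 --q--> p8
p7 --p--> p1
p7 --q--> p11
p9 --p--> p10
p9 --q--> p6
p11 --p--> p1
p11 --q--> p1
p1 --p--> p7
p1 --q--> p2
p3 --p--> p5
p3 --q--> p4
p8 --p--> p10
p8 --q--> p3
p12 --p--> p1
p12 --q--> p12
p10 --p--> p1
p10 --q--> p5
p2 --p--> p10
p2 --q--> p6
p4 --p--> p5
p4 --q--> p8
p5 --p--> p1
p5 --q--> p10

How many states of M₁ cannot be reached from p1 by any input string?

2

No path from p1 leads to p9, p12; the other 10 states are all reachable.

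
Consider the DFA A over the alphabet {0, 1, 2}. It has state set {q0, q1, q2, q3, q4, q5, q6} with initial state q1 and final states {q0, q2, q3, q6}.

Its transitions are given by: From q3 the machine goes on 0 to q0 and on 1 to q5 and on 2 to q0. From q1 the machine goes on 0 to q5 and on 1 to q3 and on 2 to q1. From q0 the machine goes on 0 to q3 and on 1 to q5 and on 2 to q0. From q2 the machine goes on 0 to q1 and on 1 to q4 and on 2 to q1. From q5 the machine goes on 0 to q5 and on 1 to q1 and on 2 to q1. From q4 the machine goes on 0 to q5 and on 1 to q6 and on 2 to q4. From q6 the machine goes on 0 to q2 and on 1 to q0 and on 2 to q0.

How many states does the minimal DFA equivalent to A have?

3

First remove the unreachable states {q2,q4,q6}; 4 states remain.
P0 = {q0,q3} | {q1,q5}.
On input 1, block {q1,q5} splits into {q1} and {q5}.
No further refinement is possible. Final partition (3 blocks): {q0,q3} | {q1} | {q5}.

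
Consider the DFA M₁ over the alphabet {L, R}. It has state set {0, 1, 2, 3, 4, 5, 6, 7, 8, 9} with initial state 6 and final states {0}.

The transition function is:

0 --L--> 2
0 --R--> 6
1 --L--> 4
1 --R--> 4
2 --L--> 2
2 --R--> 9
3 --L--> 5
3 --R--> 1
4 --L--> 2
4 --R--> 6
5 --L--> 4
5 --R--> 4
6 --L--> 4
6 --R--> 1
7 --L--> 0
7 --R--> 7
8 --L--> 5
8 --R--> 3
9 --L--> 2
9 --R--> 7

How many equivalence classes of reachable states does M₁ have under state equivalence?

7

First remove the unreachable states {3,5,8}; 7 states remain.
P0 = {0} | {1,2,4,6,7,9}.
On input L, block {1,2,4,6,7,9} splits into {1,2,4,6,9} and {7}.
On input R, block {1,2,4,6,9} splits into {1,2,4,6} and {9}.
Refine {1,2,4,6} on symbol R: members go to different blocks, giving {1,4,6} and {2}.
Refine {1,4,6} on symbol L: members go to different blocks, giving {1,6} and {4}.
Refine {1,6} on symbol R: members go to different blocks, giving {1} and {6}.
No further refinement is possible. Final partition (7 blocks): {0} | {1} | {7} | {9} | {2} | {4} | {6}.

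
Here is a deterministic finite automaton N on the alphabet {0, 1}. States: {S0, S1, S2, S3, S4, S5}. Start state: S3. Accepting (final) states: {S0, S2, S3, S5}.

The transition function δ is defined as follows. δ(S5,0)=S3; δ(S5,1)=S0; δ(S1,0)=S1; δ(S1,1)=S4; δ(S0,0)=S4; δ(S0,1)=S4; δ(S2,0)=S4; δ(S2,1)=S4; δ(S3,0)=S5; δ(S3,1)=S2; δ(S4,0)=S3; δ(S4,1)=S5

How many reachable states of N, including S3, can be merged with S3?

States {S1} cannot be reached from the start state, so discard them.
Initial partition by acceptance: {S0,S2,S3,S5} | {S4}.
On input 0, block {S0,S2,S3,S5} splits into {S0,S2} and {S3,S5}.
No further refinement is possible. Final partition (3 blocks): {S0,S2} | {S4} | {S3,S5}.
The equivalence class containing S3 is {S3,S5}, of size 2.

2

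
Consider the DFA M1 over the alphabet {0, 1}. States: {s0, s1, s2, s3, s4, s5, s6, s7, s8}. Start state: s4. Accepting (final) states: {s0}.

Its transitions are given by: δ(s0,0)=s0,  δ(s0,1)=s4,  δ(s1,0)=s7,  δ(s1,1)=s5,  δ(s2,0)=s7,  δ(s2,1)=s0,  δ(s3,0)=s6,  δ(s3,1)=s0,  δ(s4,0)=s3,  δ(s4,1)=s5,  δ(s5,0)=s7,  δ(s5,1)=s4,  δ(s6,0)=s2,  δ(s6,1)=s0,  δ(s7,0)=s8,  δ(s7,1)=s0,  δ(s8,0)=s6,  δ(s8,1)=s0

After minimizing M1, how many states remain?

3

Reachable states from the start: {s0,s2,s3,s4,s5,s6,s7,s8}. Unreachable: {s1} — drop them.
Start with accepting vs non-accepting: {s0} | {s2,s3,s4,s5,s6,s7,s8}.
Refine {s2,s3,s4,s5,s6,s7,s8} on symbol 1: members go to different blocks, giving {s2,s3,s6,s7,s8} and {s4,s5}.
Stable partition: {s0} | {s2,s3,s6,s7,s8} | {s4,s5} — 3 equivalence classes.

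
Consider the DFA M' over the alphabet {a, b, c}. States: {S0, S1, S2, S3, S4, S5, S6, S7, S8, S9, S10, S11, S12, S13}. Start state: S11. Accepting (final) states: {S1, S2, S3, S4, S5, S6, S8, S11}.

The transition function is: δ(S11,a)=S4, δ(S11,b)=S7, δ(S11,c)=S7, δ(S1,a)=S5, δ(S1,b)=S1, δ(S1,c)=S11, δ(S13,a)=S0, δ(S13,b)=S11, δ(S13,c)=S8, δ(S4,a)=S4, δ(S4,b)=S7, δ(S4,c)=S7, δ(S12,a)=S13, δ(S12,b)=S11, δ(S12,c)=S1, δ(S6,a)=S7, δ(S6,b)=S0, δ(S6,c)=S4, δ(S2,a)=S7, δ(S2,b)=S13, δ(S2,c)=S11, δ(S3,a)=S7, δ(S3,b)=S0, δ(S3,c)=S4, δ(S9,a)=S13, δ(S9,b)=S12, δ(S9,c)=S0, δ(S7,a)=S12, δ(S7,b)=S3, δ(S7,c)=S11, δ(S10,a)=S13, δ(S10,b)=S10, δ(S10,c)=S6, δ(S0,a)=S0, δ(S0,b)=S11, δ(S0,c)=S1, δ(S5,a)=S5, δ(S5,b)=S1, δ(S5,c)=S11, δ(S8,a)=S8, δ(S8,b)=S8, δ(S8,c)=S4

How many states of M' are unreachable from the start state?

No path from S11 leads to S2, S6, S9, S10; the other 10 states are all reachable.

4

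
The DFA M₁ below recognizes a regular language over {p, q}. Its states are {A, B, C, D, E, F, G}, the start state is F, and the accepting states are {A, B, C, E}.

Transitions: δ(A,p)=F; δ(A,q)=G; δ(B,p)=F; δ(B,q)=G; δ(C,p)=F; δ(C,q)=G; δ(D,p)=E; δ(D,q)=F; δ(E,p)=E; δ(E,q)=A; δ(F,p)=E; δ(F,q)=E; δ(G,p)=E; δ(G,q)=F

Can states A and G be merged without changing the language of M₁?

No

First remove the unreachable states {B,C,D}; 4 states remain.
P0 = {A,E} | {F,G}.
On input p, block {A,E} splits into {A} and {E}.
On input q, block {F,G} splits into {F} and {G}.
No further refinement is possible. Final partition (4 blocks): {A} | {F} | {E} | {G}.
A and G end up in different blocks, so they are distinguishable. For instance, the string 'ε' is accepted from only A.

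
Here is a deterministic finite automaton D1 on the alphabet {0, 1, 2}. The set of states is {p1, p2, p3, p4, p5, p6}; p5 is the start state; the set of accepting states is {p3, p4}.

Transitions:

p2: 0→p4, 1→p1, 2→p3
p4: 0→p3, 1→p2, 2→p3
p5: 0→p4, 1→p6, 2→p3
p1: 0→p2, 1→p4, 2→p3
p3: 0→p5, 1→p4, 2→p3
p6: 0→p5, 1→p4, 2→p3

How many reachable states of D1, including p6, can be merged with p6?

2

Every state is reachable, so we keep all 6.
Initial partition by acceptance: {p3,p4} | {p1,p2,p5,p6}.
On input 0, block {p3,p4} splits into {p3} and {p4}.
Split {p1,p2,p5,p6} by δ(·,0) → {p1,p6} and {p2,p5}.
No further refinement is possible. Final partition (4 blocks): {p3} | {p1,p6} | {p4} | {p2,p5}.
The equivalence class containing p6 is {p1,p6}, of size 2.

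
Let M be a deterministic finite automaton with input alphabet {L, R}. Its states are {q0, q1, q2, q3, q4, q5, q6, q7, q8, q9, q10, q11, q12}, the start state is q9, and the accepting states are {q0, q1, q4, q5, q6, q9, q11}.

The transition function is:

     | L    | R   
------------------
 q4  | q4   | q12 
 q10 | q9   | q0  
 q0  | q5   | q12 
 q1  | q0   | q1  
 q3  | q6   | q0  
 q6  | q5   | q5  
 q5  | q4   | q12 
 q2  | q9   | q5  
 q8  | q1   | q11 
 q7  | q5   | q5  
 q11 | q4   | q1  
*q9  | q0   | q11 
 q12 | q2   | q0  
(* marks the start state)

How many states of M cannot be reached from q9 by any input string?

Starting at q9 and following transitions, the reachable set is {q0, q1, q2, q4, q5, q9, q11, q12}. That leaves q3, q6, q7, q8, q10 unreachable — 5 in total.

5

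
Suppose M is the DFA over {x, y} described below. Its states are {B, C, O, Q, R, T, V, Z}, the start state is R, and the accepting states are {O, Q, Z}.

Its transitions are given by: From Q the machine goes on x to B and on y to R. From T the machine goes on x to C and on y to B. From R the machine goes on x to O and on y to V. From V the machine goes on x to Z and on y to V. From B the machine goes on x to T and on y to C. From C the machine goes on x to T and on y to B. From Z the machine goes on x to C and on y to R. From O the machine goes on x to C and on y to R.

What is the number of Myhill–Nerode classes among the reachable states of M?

3

First remove the unreachable states {Q}; 7 states remain.
P0 = {O,Z} | {B,C,R,T,V}.
On input x, block {B,C,R,T,V} splits into {B,C,T} and {R,V}.
Stable partition: {O,Z} | {B,C,T} | {R,V} — 3 equivalence classes.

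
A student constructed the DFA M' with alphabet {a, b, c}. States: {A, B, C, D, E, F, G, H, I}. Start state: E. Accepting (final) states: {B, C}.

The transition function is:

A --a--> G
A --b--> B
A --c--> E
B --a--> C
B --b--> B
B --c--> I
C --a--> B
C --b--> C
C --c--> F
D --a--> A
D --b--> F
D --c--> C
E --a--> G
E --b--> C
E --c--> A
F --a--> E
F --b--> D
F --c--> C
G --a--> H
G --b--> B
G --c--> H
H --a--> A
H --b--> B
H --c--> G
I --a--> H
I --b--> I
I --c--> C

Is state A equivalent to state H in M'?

P0 = {B,C} | {A,D,E,F,G,H,I}.
Refine {A,D,E,F,G,H,I} on symbol b: members go to different blocks, giving {A,E,G,H} and {D,F,I}.
The partition is now stable with 3 blocks: {B,C} | {A,E,G,H} | {D,F,I}.
A and H lie in the same block of the stable partition, so they are equivalent — no string distinguishes them.

Yes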